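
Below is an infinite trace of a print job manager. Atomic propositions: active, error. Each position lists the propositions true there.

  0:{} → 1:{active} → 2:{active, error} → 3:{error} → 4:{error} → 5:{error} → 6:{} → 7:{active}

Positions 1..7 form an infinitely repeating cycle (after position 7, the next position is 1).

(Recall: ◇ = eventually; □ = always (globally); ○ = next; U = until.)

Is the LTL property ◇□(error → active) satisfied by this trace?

□(error → active) is false at every position 0..7, so it never becomes true and ◇□(error → active) fails.

Violated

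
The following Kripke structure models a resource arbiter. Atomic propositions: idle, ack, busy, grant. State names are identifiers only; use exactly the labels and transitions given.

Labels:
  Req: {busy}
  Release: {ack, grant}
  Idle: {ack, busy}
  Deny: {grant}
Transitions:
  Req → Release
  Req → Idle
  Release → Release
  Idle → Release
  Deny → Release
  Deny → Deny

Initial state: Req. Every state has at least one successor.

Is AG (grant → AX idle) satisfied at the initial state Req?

States satisfying grant → AX idle: {Req, Idle}.
States satisfying AG (grant → AX idle): ∅.
Release is reachable from Req and violates grant → AX idle, so AG fails at Req.
Req ∉ Sat(AG (grant → AX idle)).

No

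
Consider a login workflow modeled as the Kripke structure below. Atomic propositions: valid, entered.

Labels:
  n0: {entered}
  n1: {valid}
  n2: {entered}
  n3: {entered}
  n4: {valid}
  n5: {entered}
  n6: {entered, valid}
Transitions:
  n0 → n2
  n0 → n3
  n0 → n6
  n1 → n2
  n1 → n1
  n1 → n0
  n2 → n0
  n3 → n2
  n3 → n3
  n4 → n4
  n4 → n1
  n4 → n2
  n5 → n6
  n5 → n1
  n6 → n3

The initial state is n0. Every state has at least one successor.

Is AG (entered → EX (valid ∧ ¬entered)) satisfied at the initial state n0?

No

States satisfying entered → EX (valid ∧ ¬entered): {n1, n4, n5}.
States satisfying AG (entered → EX (valid ∧ ¬entered)): ∅.
n0 is reachable from n0 and violates entered → EX (valid ∧ ¬entered), so AG fails at n0.
n0 ∉ Sat(AG (entered → EX (valid ∧ ¬entered))).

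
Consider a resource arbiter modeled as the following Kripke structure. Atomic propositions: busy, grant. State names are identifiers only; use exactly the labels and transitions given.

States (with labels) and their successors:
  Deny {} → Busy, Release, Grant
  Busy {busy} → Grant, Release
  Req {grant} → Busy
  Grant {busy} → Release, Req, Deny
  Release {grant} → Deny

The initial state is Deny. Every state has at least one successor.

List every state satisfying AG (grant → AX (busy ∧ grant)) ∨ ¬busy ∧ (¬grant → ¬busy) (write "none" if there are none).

States satisfying grant → AX (busy ∧ grant): {Deny, Busy, Grant}.
States satisfying AG (grant → AX (busy ∧ grant)): ∅.
States satisfying ¬busy: {Deny, Req, Release}.
States satisfying ¬grant: {Deny, Busy, Grant}.
States satisfying ¬grant → ¬busy: {Deny, Req, Release}.
States satisfying ¬busy ∧ (¬grant → ¬busy): {Deny, Req, Release}.
States satisfying AG (grant → AX (busy ∧ grant)) ∨ ¬busy ∧ (¬grant → ¬busy): {Deny, Req, Release}.

{Deny, Req, Release}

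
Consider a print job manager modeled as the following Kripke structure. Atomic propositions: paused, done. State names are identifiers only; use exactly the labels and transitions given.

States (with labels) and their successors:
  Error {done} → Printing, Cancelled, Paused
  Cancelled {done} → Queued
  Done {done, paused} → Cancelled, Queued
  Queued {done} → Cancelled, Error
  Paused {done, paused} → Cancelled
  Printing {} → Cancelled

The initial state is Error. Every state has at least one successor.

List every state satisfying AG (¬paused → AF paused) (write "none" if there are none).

States satisfying ¬paused → AF paused: {Done, Paused}.
States satisfying AG (¬paused → AF paused): ∅.

none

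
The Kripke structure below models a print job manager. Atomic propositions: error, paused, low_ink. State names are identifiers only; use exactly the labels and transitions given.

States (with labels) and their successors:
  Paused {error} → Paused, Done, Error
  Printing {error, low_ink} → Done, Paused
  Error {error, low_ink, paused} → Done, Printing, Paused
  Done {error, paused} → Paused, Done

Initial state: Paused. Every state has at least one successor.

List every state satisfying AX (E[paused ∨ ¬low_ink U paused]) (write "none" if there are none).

States satisfying E[paused ∨ ¬low_ink U paused]: {Paused, Error, Done}.
States satisfying AX (E[paused ∨ ¬low_ink U paused]): {Paused, Printing, Done}.

{Paused, Printing, Done}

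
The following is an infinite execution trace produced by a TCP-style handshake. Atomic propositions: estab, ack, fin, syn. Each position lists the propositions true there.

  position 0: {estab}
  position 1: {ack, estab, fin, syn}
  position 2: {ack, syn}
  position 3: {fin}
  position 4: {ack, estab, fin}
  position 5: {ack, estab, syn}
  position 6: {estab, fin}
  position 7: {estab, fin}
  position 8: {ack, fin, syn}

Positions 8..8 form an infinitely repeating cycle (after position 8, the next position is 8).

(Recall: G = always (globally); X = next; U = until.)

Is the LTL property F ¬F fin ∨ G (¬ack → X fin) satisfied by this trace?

Yes

¬F fin is false at every position 0..8, so it never becomes true and F ¬F fin fails.
¬ack → X fin holds at every position 0..8, and those are all positions ever visited, so G (¬ack → X fin) holds.
Positions where ¬ack holds: 0, 3, 6, 7.
Check X fin at each: 0→ok, 3→ok, 6→ok, 7→ok.
At position 0: F ¬F fin is false; G (¬ack → X fin) is true; so F ¬F fin ∨ G (¬ack → X fin) is true.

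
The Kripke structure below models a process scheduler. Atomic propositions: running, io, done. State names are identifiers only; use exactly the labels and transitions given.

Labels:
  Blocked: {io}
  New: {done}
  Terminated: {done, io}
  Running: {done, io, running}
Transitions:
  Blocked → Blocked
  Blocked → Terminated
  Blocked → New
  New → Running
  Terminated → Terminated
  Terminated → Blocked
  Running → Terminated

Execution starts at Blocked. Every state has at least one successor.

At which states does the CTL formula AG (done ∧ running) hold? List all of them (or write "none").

none

States satisfying done ∧ running: {Running}.
States satisfying AG (done ∧ running): ∅.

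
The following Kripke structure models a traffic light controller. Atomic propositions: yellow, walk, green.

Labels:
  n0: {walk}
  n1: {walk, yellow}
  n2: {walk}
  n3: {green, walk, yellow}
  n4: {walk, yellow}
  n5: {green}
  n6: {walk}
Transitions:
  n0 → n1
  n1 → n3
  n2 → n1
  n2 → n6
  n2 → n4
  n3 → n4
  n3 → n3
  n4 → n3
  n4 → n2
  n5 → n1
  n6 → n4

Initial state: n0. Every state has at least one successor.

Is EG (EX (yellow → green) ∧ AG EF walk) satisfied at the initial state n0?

No

States satisfying EX (yellow → green) ∧ AG EF walk: {n1, n2, n3, n4}.
States satisfying EG (EX (yellow → green) ∧ AG EF walk): {n1, n2, n3, n4}.
No suitable path/successor from n0 witnesses the formula.
n0 ∉ Sat(EG (EX (yellow → green) ∧ AG EF walk)).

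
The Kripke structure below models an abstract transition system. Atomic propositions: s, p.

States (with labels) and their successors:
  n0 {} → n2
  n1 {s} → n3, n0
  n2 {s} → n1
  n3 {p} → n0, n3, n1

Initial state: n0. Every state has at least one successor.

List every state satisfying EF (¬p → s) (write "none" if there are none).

States satisfying ¬p → s: {n1, n2, n3}.
States satisfying EF (¬p → s): {n0, n1, n2, n3}.

{n0, n1, n2, n3}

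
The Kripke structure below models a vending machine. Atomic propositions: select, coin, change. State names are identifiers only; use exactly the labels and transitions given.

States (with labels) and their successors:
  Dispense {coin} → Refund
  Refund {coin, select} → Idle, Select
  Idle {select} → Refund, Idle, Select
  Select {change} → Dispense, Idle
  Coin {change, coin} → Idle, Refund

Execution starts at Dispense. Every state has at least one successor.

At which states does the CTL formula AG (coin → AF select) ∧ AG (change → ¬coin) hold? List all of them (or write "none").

States satisfying coin → AF select: {Dispense, Refund, Idle, Select, Coin}.
States satisfying AG (coin → AF select): {Dispense, Refund, Idle, Select, Coin}.
States satisfying change → ¬coin: {Dispense, Refund, Idle, Select}.
States satisfying AG (change → ¬coin): {Dispense, Refund, Idle, Select}.
States satisfying AG (coin → AF select) ∧ AG (change → ¬coin): {Dispense, Refund, Idle, Select}.

{Dispense, Refund, Idle, Select}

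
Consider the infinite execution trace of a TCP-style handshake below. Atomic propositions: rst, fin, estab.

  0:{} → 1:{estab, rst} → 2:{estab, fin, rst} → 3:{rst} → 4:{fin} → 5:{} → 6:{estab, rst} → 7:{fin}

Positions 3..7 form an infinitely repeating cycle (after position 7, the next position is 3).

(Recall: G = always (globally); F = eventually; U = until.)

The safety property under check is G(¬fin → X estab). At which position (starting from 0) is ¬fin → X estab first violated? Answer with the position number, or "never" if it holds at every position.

Check ¬fin → X estab at each position in order: 0 ✓, 1 ✓, 2 ✓.
At position 3 the labels are {rst} and the next position 4 has {fin}, so ¬fin → X estab is false there. This is the first violation.

3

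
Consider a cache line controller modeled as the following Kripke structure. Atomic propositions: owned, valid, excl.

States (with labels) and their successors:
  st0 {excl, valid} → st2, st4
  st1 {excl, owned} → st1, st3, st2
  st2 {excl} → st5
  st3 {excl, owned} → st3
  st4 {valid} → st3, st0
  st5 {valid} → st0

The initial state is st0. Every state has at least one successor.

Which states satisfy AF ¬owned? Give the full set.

{st0, st2, st4, st5}

States satisfying ¬owned: {st0, st2, st4, st5}.
States satisfying AF ¬owned: {st0, st2, st4, st5}.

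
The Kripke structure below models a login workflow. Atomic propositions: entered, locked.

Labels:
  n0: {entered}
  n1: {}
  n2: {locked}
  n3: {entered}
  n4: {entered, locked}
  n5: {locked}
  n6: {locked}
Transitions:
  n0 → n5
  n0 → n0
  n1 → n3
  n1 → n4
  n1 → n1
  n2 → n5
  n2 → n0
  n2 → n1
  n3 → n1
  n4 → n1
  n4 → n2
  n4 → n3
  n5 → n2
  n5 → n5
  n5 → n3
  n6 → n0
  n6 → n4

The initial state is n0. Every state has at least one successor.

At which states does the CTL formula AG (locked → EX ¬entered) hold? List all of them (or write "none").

{n0, n1, n2, n3, n4, n5}

States satisfying locked → EX ¬entered: {n0, n1, n2, n3, n4, n5}.
States satisfying AG (locked → EX ¬entered): {n0, n1, n2, n3, n4, n5}.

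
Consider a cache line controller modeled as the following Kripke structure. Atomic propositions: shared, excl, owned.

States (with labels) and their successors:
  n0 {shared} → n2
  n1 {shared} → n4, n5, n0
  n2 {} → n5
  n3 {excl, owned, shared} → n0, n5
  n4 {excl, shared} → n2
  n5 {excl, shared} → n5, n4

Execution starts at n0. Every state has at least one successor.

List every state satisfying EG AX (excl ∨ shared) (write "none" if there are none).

States satisfying AX (excl ∨ shared): {n1, n2, n3, n5}.
States satisfying EG AX (excl ∨ shared): {n1, n2, n3, n5}.

{n1, n2, n3, n5}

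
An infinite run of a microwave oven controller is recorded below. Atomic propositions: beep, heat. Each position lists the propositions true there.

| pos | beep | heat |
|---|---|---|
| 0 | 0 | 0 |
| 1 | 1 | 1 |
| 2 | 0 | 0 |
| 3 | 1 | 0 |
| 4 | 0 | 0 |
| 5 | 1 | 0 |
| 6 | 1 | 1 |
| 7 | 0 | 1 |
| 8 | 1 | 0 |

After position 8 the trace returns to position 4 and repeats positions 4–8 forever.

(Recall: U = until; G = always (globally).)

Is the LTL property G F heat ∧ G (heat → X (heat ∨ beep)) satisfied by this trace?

Does not hold

F heat holds at every position 0..8, and those are all positions ever visited, so G F heat holds.
heat → X (heat ∨ beep) must hold at every position from 0 onward. It fails at position 1, so G (heat → X (heat ∨ beep)) is false.
Positions where heat holds: 1, 6, 7.
Check X (heat ∨ beep) at each: 1→fails, 6→ok, 7→ok.
At position 0: G F heat is true; G (heat → X (heat ∨ beep)) is false; so G F heat ∧ G (heat → X (heat ∨ beep)) is false.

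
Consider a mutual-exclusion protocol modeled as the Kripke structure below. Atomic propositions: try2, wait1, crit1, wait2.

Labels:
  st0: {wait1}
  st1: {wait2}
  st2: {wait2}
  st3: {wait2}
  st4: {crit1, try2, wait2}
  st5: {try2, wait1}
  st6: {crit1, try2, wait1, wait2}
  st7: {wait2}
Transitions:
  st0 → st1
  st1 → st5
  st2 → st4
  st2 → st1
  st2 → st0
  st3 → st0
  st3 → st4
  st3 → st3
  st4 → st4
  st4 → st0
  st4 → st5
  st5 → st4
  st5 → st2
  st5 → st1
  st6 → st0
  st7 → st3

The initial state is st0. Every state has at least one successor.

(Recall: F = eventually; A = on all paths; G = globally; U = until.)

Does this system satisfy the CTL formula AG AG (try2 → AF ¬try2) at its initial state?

Violated

States satisfying AG (try2 → AF ¬try2): ∅.
States satisfying AG AG (try2 → AF ¬try2): ∅.
st0 is reachable from st0 and violates AG (try2 → AF ¬try2), so AG fails at st0.
st0 ∉ Sat(AG AG (try2 → AF ¬try2)).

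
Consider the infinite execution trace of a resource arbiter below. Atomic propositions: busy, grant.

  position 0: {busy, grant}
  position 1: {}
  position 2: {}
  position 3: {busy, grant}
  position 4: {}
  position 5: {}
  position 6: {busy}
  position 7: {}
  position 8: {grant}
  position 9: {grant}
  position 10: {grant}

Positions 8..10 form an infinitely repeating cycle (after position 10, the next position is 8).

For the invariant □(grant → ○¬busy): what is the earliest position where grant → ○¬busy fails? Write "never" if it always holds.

grant → ○¬busy holds at every position 0..10, and those are all the positions the trace ever visits, so the invariant □(grant → ○¬busy) is never violated.

never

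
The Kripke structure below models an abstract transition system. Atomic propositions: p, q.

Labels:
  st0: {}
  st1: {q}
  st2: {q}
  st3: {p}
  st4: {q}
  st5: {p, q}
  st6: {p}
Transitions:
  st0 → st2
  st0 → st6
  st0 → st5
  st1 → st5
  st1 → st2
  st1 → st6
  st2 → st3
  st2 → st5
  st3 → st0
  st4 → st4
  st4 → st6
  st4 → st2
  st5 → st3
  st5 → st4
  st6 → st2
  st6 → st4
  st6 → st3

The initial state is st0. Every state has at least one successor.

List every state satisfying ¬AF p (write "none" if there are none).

States satisfying p: {st3, st5, st6}.
States satisfying AF p: {st0, st1, st2, st3, st5, st6}.
States satisfying ¬AF p: {st4}.

{st4}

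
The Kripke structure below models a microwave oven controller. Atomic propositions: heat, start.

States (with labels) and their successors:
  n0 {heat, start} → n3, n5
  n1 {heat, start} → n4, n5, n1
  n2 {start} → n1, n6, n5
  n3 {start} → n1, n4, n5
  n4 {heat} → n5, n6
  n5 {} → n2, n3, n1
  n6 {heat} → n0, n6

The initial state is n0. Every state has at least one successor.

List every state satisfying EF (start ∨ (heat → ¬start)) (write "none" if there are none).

{n0, n1, n2, n3, n4, n5, n6}

States satisfying start ∨ (heat → ¬start): {n0, n1, n2, n3, n4, n5, n6}.
States satisfying EF (start ∨ (heat → ¬start)): {n0, n1, n2, n3, n4, n5, n6}.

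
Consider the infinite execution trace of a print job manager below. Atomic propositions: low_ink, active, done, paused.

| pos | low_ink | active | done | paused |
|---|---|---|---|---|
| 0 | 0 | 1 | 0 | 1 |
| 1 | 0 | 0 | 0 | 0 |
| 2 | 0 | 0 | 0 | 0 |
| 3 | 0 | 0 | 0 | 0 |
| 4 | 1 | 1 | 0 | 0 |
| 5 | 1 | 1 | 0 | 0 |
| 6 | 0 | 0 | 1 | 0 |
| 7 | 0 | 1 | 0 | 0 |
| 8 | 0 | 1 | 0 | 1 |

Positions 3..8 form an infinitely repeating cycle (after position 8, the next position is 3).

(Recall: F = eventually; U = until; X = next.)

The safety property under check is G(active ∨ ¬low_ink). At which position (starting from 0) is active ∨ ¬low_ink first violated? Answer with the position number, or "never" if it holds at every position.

active ∨ ¬low_ink holds at every position 0..8, and those are all the positions the trace ever visits, so the invariant G(active ∨ ¬low_ink) is never violated.

never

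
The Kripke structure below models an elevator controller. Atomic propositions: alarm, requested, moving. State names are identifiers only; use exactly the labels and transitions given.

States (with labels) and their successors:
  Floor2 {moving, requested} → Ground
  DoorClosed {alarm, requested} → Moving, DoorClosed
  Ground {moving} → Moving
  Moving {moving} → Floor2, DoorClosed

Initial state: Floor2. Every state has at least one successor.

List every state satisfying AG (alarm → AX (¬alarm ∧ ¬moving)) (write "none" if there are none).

none

States satisfying alarm → AX (¬alarm ∧ ¬moving): {Floor2, Ground, Moving}.
States satisfying AG (alarm → AX (¬alarm ∧ ¬moving)): ∅.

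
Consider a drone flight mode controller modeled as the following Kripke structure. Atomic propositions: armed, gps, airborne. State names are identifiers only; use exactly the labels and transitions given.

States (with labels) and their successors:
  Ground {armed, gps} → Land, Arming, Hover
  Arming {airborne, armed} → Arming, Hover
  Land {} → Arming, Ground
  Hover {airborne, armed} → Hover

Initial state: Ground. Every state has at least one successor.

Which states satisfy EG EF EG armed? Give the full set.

{Ground, Arming, Land, Hover}

States satisfying EF EG armed: {Ground, Arming, Land, Hover}.
States satisfying EG EF EG armed: {Ground, Arming, Land, Hover}.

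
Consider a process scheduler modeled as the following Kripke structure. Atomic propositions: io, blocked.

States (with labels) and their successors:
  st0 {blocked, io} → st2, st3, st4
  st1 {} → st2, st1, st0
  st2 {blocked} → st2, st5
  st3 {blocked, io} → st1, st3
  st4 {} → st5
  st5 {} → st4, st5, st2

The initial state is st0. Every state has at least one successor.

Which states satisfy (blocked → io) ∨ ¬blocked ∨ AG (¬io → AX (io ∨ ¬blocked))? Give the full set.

{st0, st1, st3, st4, st5}

States satisfying blocked → io: {st0, st1, st3, st4, st5}.
States satisfying ¬blocked: {st1, st4, st5}.
States satisfying (blocked → io) ∨ ¬blocked: {st0, st1, st3, st4, st5}.
States satisfying ¬io → AX (io ∨ ¬blocked): {st0, st3, st4}.
States satisfying AG (¬io → AX (io ∨ ¬blocked)): ∅.
States satisfying (blocked → io) ∨ ¬blocked ∨ AG (¬io → AX (io ∨ ¬blocked)): {st0, st1, st3, st4, st5}.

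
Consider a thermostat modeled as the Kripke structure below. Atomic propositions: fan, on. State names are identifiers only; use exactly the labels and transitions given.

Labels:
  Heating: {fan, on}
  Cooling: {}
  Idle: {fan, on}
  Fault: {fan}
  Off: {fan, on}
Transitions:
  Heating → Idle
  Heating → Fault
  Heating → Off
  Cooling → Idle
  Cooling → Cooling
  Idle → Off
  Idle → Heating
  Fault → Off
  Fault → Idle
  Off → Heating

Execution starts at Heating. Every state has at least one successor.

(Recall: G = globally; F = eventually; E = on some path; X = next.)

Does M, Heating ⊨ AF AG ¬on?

No

States satisfying AG ¬on: ∅.
States satisfying AF AG ¬on: ∅.
There is a path from Heating along which AG ¬on never holds.
Heating ∉ Sat(AF AG ¬on).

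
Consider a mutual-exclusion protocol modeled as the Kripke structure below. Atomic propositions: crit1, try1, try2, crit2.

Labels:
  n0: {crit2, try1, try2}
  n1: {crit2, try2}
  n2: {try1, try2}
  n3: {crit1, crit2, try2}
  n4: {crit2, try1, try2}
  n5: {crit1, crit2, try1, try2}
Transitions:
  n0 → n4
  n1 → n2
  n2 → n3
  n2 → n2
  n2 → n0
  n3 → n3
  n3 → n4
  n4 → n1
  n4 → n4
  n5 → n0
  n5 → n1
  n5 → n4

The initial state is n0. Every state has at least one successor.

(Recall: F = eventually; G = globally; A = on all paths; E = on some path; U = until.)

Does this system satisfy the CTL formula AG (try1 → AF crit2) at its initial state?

States satisfying try1 → AF crit2: {n0, n1, n3, n4, n5}.
States satisfying AG (try1 → AF crit2): ∅.
n2 is reachable from n0 and violates try1 → AF crit2, so AG fails at n0.
n0 ∉ Sat(AG (try1 → AF crit2)).

No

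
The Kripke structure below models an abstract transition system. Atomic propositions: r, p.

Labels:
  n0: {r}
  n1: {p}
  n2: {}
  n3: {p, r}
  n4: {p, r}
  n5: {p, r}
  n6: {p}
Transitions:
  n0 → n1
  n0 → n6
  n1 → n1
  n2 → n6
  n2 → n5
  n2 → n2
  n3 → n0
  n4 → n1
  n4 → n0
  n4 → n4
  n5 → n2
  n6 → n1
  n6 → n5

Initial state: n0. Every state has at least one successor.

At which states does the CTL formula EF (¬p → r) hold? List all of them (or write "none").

{n0, n1, n2, n3, n4, n5, n6}

States satisfying ¬p → r: {n0, n1, n3, n4, n5, n6}.
States satisfying EF (¬p → r): {n0, n1, n2, n3, n4, n5, n6}.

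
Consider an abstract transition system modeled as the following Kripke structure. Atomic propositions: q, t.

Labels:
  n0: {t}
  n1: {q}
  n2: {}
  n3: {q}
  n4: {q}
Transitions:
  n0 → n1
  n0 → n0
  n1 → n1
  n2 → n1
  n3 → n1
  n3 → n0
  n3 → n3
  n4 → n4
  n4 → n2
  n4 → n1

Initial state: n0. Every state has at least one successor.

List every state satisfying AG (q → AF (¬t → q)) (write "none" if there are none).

{n0, n1, n2, n3, n4}

States satisfying q → AF (¬t → q): {n0, n1, n2, n3, n4}.
States satisfying AG (q → AF (¬t → q)): {n0, n1, n2, n3, n4}.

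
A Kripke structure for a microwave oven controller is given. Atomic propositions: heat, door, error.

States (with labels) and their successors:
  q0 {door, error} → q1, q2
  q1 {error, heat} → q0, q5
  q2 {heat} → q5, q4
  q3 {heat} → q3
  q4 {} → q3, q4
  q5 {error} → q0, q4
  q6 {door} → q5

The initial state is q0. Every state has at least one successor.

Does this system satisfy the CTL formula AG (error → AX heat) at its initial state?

States satisfying error → AX heat: {q0, q2, q3, q4, q6}.
States satisfying AG (error → AX heat): {q3, q4}.
q1 is reachable from q0 and violates error → AX heat, so AG fails at q0.
q0 ∉ Sat(AG (error → AX heat)).

Does not hold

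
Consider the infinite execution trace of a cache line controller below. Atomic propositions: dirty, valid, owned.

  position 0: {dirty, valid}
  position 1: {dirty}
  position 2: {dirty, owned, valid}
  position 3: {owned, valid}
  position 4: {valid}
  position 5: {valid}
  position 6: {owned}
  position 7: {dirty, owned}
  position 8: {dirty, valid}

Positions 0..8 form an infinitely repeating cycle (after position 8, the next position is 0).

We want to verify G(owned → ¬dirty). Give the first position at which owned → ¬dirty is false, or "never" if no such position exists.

Check owned → ¬dirty at each position in order: 0 ✓, 1 ✓.
At position 2 the labels are {dirty, owned, valid}, so owned → ¬dirty is false there. This is the first violation.

2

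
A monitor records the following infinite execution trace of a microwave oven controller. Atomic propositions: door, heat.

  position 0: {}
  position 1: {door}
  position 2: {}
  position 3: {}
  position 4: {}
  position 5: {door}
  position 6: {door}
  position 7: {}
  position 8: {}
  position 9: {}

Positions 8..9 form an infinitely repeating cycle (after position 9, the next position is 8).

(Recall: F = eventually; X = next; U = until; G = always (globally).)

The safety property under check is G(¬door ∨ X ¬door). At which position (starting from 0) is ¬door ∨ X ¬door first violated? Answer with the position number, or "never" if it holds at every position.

5

Check ¬door ∨ X ¬door at each position in order: 0 ✓, 1 ✓, 2 ✓, 3 ✓, 4 ✓.
At position 5 the labels are {door} and the next position 6 has {door}, so ¬door ∨ X ¬door is false there. This is the first violation.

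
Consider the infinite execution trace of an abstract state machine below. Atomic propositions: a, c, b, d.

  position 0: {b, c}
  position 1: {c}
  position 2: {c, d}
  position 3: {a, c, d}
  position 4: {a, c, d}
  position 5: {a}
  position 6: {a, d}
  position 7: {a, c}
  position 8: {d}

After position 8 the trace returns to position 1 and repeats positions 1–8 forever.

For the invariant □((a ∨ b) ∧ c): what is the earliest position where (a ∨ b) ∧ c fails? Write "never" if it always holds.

1

Check (a ∨ b) ∧ c at each position in order: 0 ✓.
At position 1 the labels are {c}, so (a ∨ b) ∧ c is false there. This is the first violation.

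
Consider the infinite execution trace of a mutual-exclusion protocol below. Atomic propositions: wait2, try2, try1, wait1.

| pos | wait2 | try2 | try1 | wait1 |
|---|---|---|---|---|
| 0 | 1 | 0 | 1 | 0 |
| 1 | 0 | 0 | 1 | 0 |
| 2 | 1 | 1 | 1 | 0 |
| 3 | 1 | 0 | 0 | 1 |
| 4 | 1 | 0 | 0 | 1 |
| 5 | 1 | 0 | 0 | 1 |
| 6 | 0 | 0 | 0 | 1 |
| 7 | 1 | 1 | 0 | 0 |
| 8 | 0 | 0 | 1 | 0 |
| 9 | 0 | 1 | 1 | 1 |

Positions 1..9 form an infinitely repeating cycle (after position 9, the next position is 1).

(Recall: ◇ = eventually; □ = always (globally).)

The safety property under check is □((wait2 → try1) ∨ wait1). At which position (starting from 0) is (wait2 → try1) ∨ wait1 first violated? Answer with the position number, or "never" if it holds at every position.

Check (wait2 → try1) ∨ wait1 at each position in order: 0 ✓, 1 ✓, 2 ✓, 3 ✓, 4 ✓, 5 ✓, 6 ✓.
At position 7 the labels are {try2, wait2}, so (wait2 → try1) ∨ wait1 is false there. This is the first violation.

7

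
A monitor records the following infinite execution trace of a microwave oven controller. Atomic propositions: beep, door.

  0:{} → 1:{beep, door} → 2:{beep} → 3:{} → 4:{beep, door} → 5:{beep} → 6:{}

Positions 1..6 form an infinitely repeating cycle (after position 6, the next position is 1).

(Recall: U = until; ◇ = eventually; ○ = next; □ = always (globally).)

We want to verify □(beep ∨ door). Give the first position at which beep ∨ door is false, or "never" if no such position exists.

0

At position 0 the labels are {}, so beep ∨ door is false there. This is the first violation.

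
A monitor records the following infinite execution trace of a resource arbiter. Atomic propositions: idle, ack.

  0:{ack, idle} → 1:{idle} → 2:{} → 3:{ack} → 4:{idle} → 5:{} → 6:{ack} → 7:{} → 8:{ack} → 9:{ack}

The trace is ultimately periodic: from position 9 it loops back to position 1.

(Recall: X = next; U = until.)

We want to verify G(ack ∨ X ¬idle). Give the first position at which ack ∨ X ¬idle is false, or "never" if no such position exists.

never

ack ∨ X ¬idle holds at every position 0..9, and those are all the positions the trace ever visits, so the invariant G(ack ∨ X ¬idle) is never violated.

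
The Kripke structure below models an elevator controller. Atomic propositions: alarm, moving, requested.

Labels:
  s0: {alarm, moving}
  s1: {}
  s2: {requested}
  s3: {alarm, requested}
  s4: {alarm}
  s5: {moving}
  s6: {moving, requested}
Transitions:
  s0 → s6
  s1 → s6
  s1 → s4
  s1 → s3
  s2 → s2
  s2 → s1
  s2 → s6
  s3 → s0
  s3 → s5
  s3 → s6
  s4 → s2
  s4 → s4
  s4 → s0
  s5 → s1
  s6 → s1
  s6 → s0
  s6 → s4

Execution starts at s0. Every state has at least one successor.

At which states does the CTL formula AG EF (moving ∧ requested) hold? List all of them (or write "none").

{s0, s1, s2, s3, s4, s5, s6}

States satisfying EF (moving ∧ requested): {s0, s1, s2, s3, s4, s5, s6}.
States satisfying AG EF (moving ∧ requested): {s0, s1, s2, s3, s4, s5, s6}.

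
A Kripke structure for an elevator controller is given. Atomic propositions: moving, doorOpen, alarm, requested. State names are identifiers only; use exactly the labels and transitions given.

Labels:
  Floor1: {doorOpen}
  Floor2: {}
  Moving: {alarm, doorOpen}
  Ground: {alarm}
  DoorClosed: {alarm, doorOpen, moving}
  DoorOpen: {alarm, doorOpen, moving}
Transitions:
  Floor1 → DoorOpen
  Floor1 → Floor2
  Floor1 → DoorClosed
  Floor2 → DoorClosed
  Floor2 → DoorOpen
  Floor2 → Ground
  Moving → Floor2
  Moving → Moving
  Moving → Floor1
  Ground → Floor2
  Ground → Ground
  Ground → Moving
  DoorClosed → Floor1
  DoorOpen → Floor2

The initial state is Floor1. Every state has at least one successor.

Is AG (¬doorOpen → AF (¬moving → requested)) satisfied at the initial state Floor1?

Does not hold

States satisfying ¬doorOpen → AF (¬moving → requested): {Floor1, Moving, DoorClosed, DoorOpen}.
States satisfying AG (¬doorOpen → AF (¬moving → requested)): ∅.
Floor2 is reachable from Floor1 and violates ¬doorOpen → AF (¬moving → requested), so AG fails at Floor1.
Floor1 ∉ Sat(AG (¬doorOpen → AF (¬moving → requested))).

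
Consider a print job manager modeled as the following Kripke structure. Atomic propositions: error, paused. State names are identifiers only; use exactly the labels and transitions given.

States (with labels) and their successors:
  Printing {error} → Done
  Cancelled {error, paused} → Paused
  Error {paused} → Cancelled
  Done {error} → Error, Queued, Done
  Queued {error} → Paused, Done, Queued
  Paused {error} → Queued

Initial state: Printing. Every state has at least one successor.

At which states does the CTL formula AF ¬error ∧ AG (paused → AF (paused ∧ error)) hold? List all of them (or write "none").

States satisfying ¬error: {Error}.
States satisfying AF ¬error: {Error}.
States satisfying paused → AF (paused ∧ error): {Printing, Cancelled, Error, Done, Queued, Paused}.
States satisfying AG (paused → AF (paused ∧ error)): {Printing, Cancelled, Error, Done, Queued, Paused}.
States satisfying AF ¬error ∧ AG (paused → AF (paused ∧ error)): {Error}.

{Error}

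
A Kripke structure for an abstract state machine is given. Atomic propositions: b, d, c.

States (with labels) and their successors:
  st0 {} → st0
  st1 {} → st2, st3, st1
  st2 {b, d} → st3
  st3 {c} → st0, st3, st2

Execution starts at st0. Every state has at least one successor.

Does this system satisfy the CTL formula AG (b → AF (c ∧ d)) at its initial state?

Holds

States satisfying b → AF (c ∧ d): {st0, st1, st3}.
States satisfying AG (b → AF (c ∧ d)): {st0}.
Every state reachable from st0 satisfies b → AF (c ∧ d).
st0 ∈ Sat(AG (b → AF (c ∧ d))).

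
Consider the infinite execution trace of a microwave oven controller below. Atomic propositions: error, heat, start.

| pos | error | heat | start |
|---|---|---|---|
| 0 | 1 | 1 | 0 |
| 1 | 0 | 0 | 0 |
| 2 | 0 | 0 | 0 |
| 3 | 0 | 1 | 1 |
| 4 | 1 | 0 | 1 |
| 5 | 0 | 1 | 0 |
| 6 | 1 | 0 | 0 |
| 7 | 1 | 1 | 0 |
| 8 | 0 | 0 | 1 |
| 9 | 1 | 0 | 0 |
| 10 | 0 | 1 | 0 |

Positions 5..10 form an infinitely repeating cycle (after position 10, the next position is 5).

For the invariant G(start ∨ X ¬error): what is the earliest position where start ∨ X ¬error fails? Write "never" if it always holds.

Check start ∨ X ¬error at each position in order: 0 ✓, 1 ✓, 2 ✓, 3 ✓, 4 ✓.
At position 5 the labels are {heat} and the next position 6 has {error}, so start ∨ X ¬error is false there. This is the first violation.

5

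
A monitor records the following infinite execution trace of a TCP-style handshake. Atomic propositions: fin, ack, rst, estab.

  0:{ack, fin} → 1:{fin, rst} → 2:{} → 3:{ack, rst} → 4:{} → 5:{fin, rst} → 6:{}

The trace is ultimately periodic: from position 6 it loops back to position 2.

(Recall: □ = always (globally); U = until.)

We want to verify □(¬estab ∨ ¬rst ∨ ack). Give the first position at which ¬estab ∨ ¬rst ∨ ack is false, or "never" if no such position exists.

¬estab ∨ ¬rst ∨ ack holds at every position 0..6, and those are all the positions the trace ever visits, so the invariant □(¬estab ∨ ¬rst ∨ ack) is never violated.

never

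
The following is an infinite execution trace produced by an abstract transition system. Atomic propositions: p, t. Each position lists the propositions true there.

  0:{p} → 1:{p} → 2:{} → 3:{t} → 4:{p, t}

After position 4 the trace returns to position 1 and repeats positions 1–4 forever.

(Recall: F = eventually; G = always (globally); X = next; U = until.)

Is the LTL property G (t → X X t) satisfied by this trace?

t → X X t must hold at every position from 0 onward. It fails at position 3, so G (t → X X t) is false.
Positions where t holds: 3, 4.
Check X X t at each: 3→fails, 4→fails.

No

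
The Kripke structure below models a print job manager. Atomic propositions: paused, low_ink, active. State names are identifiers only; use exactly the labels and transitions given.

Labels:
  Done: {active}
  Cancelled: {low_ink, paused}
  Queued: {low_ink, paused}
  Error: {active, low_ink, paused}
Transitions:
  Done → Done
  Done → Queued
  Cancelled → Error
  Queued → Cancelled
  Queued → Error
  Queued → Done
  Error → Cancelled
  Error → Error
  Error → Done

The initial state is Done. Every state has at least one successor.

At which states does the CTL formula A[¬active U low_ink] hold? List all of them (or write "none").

States satisfying ¬active: {Cancelled, Queued}.
States satisfying low_ink: {Cancelled, Queued, Error}.
States satisfying A[¬active U low_ink]: {Cancelled, Queued, Error}.

{Cancelled, Queued, Error}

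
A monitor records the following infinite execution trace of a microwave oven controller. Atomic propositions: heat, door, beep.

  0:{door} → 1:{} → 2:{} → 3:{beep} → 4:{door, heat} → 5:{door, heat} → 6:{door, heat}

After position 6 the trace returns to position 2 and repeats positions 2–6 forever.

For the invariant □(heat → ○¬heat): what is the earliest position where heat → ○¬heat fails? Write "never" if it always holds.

Check heat → ○¬heat at each position in order: 0 ✓, 1 ✓, 2 ✓, 3 ✓.
At position 4 the labels are {door, heat} and the next position 5 has {door, heat}, so heat → ○¬heat is false there. This is the first violation.

4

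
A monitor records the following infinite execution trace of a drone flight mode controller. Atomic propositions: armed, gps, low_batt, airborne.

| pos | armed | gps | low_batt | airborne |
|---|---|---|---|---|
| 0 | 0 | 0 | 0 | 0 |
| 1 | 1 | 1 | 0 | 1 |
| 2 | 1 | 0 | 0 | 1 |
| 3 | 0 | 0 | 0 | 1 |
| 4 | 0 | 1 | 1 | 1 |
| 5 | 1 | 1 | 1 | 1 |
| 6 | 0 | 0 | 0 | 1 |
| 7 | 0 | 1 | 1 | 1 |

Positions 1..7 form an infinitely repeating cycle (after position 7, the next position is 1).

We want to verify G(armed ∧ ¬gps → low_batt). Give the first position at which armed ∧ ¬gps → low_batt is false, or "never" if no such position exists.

Check armed ∧ ¬gps → low_batt at each position in order: 0 ✓, 1 ✓.
At position 2 the labels are {airborne, armed}, so armed ∧ ¬gps → low_batt is false there. This is the first violation.

2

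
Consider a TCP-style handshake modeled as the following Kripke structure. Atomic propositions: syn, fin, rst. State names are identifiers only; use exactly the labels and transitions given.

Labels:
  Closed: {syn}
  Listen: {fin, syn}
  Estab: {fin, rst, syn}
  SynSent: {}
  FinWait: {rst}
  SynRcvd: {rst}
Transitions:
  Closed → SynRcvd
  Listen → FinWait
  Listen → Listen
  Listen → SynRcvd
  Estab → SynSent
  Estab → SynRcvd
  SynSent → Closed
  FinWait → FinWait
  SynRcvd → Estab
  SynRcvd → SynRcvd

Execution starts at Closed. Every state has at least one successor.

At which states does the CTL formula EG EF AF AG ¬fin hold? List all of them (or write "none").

{Listen, FinWait}

States satisfying EF AF AG ¬fin: {Listen, FinWait}.
States satisfying EG EF AF AG ¬fin: {Listen, FinWait}.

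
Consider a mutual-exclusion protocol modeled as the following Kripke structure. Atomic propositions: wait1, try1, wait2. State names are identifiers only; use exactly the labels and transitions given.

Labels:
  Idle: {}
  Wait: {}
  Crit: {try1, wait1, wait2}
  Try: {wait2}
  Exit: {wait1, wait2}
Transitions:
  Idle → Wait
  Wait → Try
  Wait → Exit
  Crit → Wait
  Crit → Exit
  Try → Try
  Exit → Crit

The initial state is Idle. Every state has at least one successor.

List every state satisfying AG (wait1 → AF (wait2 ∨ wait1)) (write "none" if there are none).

{Idle, Wait, Crit, Try, Exit}

States satisfying wait1 → AF (wait2 ∨ wait1): {Idle, Wait, Crit, Try, Exit}.
States satisfying AG (wait1 → AF (wait2 ∨ wait1)): {Idle, Wait, Crit, Try, Exit}.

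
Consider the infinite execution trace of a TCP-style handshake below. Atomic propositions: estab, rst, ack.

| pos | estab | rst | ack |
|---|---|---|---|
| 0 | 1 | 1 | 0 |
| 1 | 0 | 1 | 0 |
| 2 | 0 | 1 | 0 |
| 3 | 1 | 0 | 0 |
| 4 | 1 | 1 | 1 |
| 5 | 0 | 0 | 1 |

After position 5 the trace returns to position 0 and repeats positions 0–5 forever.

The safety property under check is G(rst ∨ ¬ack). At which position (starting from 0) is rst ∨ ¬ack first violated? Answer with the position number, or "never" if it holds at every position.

5

Check rst ∨ ¬ack at each position in order: 0 ✓, 1 ✓, 2 ✓, 3 ✓, 4 ✓.
At position 5 the labels are {ack}, so rst ∨ ¬ack is false there. This is the first violation.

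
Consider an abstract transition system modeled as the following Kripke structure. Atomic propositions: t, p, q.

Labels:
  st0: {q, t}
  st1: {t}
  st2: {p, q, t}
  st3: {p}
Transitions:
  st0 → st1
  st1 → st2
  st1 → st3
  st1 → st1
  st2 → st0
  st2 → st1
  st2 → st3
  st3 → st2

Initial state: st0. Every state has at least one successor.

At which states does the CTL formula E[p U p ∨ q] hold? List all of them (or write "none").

States satisfying p: {st2, st3}.
States satisfying p ∨ q: {st0, st2, st3}.
States satisfying E[p U p ∨ q]: {st0, st2, st3}.

{st0, st2, st3}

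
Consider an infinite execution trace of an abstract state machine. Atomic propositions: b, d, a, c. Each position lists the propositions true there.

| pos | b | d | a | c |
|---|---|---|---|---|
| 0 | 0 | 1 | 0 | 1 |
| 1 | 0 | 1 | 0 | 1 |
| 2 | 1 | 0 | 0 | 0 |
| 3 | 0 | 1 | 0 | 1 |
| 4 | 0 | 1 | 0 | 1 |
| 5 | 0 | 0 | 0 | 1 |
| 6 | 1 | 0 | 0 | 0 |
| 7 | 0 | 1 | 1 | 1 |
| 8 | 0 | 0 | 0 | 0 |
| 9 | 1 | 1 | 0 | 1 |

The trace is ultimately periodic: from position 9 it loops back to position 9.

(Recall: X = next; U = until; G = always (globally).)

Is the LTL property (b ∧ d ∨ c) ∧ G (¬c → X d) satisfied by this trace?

Holds

¬c → X d holds at every position 0..9, and those are all positions ever visited, so G (¬c → X d) holds.
Positions where ¬c holds: 2, 6, 8.
Check X d at each: 2→ok, 6→ok, 8→ok.
At position 0: b ∧ d ∨ c is true; G (¬c → X d) is true; so (b ∧ d ∨ c) ∧ G (¬c → X d) is true.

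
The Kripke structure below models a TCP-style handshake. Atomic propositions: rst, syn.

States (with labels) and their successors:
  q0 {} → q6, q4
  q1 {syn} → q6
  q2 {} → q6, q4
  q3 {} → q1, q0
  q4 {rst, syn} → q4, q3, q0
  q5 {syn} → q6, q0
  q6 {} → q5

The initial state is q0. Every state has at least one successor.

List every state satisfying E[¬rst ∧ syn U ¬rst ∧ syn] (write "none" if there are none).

States satisfying ¬rst ∧ syn: {q1, q5}.
States satisfying E[¬rst ∧ syn U ¬rst ∧ syn]: {q1, q5}.

{q1, q5}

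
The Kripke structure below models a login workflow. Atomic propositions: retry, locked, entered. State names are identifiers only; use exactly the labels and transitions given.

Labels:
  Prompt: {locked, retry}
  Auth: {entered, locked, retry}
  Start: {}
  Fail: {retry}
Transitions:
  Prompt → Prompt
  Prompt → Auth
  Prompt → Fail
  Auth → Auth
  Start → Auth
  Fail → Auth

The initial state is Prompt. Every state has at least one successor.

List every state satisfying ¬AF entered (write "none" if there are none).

States satisfying entered: {Auth}.
States satisfying AF entered: {Auth, Start, Fail}.
States satisfying ¬AF entered: {Prompt}.

{Prompt}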